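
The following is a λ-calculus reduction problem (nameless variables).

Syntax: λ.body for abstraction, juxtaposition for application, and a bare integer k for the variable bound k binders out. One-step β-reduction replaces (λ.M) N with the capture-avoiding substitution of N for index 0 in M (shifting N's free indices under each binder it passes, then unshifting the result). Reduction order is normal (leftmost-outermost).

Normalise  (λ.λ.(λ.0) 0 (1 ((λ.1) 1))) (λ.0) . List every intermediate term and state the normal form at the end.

  start: (λ.λ.(λ.0) 0 (1 ((λ.1) 1))) (λ.0)
  [1] λ.(λ.0) 0 ((λ.0) ((λ.1) (λ.0)))
  [2] λ.0 ((λ.0) ((λ.1) (λ.0)))
  [3] λ.0 ((λ.1) (λ.0))
  [4] λ.0 0

Answer: normal form = λ.0 0  (in 4 steps)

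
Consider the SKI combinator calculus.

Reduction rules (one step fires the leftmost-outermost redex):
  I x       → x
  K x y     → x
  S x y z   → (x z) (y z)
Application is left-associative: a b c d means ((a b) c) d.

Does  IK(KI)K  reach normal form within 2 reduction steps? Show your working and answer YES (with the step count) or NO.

Answer: YES — reaches normal form KI in 2 ≤ 2 steps

Derivation:
  start: IK(KI)K
  [1] K(KI)K
  [2] KI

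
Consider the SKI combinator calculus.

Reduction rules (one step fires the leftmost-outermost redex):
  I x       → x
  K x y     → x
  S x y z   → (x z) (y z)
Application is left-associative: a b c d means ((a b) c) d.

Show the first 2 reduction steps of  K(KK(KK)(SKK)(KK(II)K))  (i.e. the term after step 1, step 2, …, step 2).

Answer: after 2 steps: K(SKK)

Derivation:
  start: K(KK(KK)(SKK)(KK(II)K))
  step 1: K(K(SKK)(KK(II)K))
  step 2: K(SKK)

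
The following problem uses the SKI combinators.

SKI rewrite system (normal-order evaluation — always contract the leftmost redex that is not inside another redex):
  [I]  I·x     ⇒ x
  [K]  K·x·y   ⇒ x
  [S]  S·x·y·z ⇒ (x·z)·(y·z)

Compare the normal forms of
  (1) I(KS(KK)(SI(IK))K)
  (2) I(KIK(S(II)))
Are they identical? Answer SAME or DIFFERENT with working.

Answer: DIFFERENT — A ⇓ S(SIK)K, B ⇓ SI

Working:
Term A:
  start: I(KS(KK)(SI(IK))K)
  step 1: KS(KK)(SI(IK))K
  step 2: S(SI(IK))K
  step 3: S(SIK)K

Term B:
  start: I(KIK(S(II)))
  step 1: KIK(S(II))
  step 2: I(S(II))
  step 3: S(II)
  step 4: SI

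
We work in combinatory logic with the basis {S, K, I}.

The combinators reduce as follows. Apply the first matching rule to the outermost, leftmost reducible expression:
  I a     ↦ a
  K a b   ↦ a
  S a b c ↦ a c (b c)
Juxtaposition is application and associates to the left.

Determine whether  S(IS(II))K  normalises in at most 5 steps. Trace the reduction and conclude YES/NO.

Answer: YES — reaches normal form S(SI)K in 2 ≤ 5 steps

Reduction:
  start: S(IS(II))K
  step 1: S(S(II))K
  step 2: S(SI)K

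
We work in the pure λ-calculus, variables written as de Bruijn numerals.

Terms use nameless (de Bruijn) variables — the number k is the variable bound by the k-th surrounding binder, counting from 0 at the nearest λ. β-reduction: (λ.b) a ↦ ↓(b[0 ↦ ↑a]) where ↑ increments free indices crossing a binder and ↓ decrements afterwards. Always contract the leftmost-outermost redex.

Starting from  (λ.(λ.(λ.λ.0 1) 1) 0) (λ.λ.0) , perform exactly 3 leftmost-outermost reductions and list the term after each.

  start: (λ.(λ.(λ.λ.0 1) 1) 0) (λ.λ.0)
  →1  (λ.(λ.λ.0 1) (λ.λ.0)) (λ.λ.0)
  →2  (λ.λ.0 1) (λ.λ.0)
  →3  λ.0 (λ.λ.0)

Answer: after 3 steps: λ.0 (λ.λ.0)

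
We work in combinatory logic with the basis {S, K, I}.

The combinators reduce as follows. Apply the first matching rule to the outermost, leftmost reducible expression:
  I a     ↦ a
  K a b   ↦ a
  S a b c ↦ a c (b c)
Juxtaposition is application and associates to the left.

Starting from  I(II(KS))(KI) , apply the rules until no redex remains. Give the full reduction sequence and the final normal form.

Answer: normal form = S  (in 4 steps)

Working:
  start: I(II(KS))(KI)
  [1] II(KS)(KI)
  [2] I(KS)(KI)
  [3] KS(KI)
  [4] S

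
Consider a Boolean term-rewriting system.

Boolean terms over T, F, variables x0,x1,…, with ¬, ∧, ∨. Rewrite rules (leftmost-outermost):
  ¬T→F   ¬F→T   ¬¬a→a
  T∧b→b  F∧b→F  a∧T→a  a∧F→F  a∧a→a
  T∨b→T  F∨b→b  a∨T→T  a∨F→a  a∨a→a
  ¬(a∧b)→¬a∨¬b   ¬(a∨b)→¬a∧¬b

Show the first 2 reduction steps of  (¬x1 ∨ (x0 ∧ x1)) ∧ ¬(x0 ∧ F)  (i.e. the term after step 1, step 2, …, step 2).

Answer: after 2 steps: (¬x1 ∨ (x0 ∧ x1)) ∧ (¬x0 ∨ T)

Derivation:
  start: (¬x1 ∨ (x0 ∧ x1)) ∧ ¬(x0 ∧ F)
  step 1: (¬x1 ∨ (x0 ∧ x1)) ∧ (¬x0 ∨ ¬F)
  step 2: (¬x1 ∨ (x0 ∧ x1)) ∧ (¬x0 ∨ T)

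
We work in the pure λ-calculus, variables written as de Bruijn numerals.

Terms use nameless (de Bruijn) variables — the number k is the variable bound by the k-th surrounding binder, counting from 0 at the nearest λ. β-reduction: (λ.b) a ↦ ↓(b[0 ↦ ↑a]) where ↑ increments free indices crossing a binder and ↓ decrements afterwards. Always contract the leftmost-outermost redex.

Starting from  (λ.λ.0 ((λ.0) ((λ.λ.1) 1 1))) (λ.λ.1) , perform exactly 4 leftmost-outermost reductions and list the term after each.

  start: (λ.λ.0 ((λ.0) ((λ.λ.1) 1 1))) (λ.λ.1)
  step 1: λ.0 ((λ.0) ((λ.λ.1) (λ.λ.1) (λ.λ.1)))
  step 2: λ.0 ((λ.λ.1) (λ.λ.1) (λ.λ.1))
  step 3: λ.0 ((λ.λ.λ.1) (λ.λ.1))
  step 4: λ.0 (λ.λ.1)

Answer: after 4 steps: λ.0 (λ.λ.1)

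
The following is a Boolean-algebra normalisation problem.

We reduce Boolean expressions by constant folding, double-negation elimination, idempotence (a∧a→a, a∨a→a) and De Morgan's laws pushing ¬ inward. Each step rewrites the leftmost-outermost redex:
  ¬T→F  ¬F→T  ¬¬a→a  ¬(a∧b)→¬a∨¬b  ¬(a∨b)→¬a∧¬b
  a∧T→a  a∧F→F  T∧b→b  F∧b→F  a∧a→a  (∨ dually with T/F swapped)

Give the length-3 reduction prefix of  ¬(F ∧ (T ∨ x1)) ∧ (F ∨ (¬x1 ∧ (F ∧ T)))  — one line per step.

  start: ¬(F ∧ (T ∨ x1)) ∧ (F ∨ (¬x1 ∧ (F ∧ T)))
  step 1: (¬F ∨ ¬(T ∨ x1)) ∧ (F ∨ (¬x1 ∧ (F ∧ T)))
  step 2: (T ∨ ¬(T ∨ x1)) ∧ (F ∨ (¬x1 ∧ (F ∧ T)))
  step 3: T ∧ (F ∨ (¬x1 ∧ (F ∧ T)))

Answer: after 3 steps: T ∧ (F ∨ (¬x1 ∧ (F ∧ T)))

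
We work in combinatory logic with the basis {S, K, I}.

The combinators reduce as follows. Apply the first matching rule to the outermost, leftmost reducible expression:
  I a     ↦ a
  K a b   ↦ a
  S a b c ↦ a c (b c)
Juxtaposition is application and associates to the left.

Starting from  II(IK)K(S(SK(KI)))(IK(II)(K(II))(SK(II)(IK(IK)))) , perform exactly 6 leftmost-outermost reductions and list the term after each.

  start: II(IK)K(S(SK(KI)))(IK(II)(K(II))(SK(II)(IK(IK))))
  [1] I(IK)K(S(SK(KI)))(IK(II)(K(II))(SK(II)(IK(IK))))
  [2] IKK(S(SK(KI)))(IK(II)(K(II))(SK(II)(IK(IK))))
  [3] KK(S(SK(KI)))(IK(II)(K(II))(SK(II)(IK(IK))))
  [4] K(IK(II)(K(II))(SK(II)(IK(IK))))
  [5] K(K(II)(K(II))(SK(II)(IK(IK))))
  [6] K(II(SK(II)(IK(IK))))

Answer: after 6 steps: K(II(SK(II)(IK(IK))))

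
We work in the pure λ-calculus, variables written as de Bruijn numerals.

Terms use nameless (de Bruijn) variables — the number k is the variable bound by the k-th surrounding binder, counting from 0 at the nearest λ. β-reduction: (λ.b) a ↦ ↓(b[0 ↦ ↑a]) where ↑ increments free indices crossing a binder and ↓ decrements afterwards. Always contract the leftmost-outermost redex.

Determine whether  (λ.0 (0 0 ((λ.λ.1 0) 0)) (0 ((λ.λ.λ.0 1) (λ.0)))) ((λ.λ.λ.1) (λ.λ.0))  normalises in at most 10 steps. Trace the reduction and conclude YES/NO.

Answer: YES — reaches normal form λ.λ.1 in 8 ≤ 10 steps

Reduction:
  start: (λ.0 (0 0 ((λ.λ.1 0) 0)) (0 ((λ.λ.λ.0 1) (λ.0)))) ((λ.λ.λ.1) (λ.λ.0))
  →1  (λ.λ.λ.1) (λ.λ.0) ((λ.λ.λ.1) (λ.λ.0) ((λ.λ.λ.1) (λ.λ.0)) ((λ.λ.1 0) ((λ.λ.λ.1) (λ.λ.0)))) ((λ.λ.λ.1) (λ.λ.0) ((λ.λ.λ.0 1) (λ.0)))
  →2  (λ.λ.1) ((λ.λ.λ.1) (λ.λ.0) ((λ.λ.λ.1) (λ.λ.0)) ((λ.λ.1 0) ((λ.λ.λ.1) (λ.λ.0)))) ((λ.λ.λ.1) (λ.λ.0) ((λ.λ.λ.0 1) (λ.0)))
  →3  (λ.(λ.λ.λ.1) (λ.λ.0) ((λ.λ.λ.1) (λ.λ.0)) ((λ.λ.1 0) ((λ.λ.λ.1) (λ.λ.0)))) ((λ.λ.λ.1) (λ.λ.0) ((λ.λ.λ.0 1) (λ.0)))
  →4  (λ.λ.λ.1) (λ.λ.0) ((λ.λ.λ.1) (λ.λ.0)) ((λ.λ.1 0) ((λ.λ.λ.1) (λ.λ.0)))
  →5  (λ.λ.1) ((λ.λ.λ.1) (λ.λ.0)) ((λ.λ.1 0) ((λ.λ.λ.1) (λ.λ.0)))
  →6  (λ.(λ.λ.λ.1) (λ.λ.0)) ((λ.λ.1 0) ((λ.λ.λ.1) (λ.λ.0)))
  →7  (λ.λ.λ.1) (λ.λ.0)
  →8  λ.λ.1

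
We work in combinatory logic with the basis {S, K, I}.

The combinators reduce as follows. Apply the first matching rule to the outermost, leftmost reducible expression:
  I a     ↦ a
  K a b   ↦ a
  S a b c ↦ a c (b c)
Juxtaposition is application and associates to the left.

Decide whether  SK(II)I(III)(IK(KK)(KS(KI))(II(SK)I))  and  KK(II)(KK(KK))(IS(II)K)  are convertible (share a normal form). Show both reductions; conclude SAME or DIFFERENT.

Term A:
  start: SK(II)I(III)(IK(KK)(KS(KI))(II(SK)I))
  [1] KI(III)(III)(IK(KK)(KS(KI))(II(SK)I))
  [2] I(III)(IK(KK)(KS(KI))(II(SK)I))
  [3] III(IK(KK)(KS(KI))(II(SK)I))
  [4] II(IK(KK)(KS(KI))(II(SK)I))
  [5] I(IK(KK)(KS(KI))(II(SK)I))
  [6] IK(KK)(KS(KI))(II(SK)I)
  [7] K(KK)(KS(KI))(II(SK)I)
  [8] KK(II(SK)I)
  [9] K

Term B:
  start: KK(II)(KK(KK))(IS(II)K)
  [1] K(KK(KK))(IS(II)K)
  [2] KK(KK)
  [3] K

Answer: SAME — A ⇓ K, B ⇓ K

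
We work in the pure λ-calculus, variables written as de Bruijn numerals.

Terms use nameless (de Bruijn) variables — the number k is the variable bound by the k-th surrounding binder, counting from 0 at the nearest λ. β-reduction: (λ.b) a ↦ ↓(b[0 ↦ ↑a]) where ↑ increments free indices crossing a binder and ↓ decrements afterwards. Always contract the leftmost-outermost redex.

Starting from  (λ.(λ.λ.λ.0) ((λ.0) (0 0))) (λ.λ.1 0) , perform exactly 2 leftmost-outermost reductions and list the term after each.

  start: (λ.(λ.λ.λ.0) ((λ.0) (0 0))) (λ.λ.1 0)
  step 1: (λ.λ.λ.0) ((λ.0) ((λ.λ.1 0) (λ.λ.1 0)))
  step 2: λ.λ.0

Answer: after 2 steps: λ.λ.0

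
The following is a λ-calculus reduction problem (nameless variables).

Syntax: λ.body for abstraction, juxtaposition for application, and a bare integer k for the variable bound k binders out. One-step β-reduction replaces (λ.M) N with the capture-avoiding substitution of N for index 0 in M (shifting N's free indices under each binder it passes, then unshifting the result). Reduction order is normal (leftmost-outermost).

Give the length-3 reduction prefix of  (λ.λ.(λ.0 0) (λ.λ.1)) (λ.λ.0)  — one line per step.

Answer: after 3 steps: λ.λ.λ.λ.1

Working:
  start: (λ.λ.(λ.0 0) (λ.λ.1)) (λ.λ.0)
  [1] λ.(λ.0 0) (λ.λ.1)
  [2] λ.(λ.λ.1) (λ.λ.1)
  [3] λ.λ.λ.λ.1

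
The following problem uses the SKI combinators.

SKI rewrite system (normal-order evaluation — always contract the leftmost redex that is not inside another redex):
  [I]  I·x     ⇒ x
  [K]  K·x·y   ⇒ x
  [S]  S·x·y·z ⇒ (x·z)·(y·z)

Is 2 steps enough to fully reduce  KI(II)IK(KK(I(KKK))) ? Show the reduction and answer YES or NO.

  start: KI(II)IK(KK(I(KKK)))
  →1  IIK(KK(I(KKK)))
  →2  IK(KK(I(KKK)))

Answer: NO — after 2 steps the term is IK(KK(I(KKK))), not yet normal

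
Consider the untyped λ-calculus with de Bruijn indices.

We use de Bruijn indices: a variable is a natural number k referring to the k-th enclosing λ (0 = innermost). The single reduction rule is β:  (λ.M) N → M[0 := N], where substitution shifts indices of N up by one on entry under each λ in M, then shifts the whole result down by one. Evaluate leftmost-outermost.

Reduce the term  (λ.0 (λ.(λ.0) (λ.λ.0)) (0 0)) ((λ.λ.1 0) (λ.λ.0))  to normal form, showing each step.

Answer: normal form = λ.0  (in 8 steps)

Derivation:
  start: (λ.0 (λ.(λ.0) (λ.λ.0)) (0 0)) ((λ.λ.1 0) (λ.λ.0))
  [1] (λ.λ.1 0) (λ.λ.0) (λ.(λ.0) (λ.λ.0)) ((λ.λ.1 0) (λ.λ.0) ((λ.λ.1 0) (λ.λ.0)))
  [2] (λ.(λ.λ.0) 0) (λ.(λ.0) (λ.λ.0)) ((λ.λ.1 0) (λ.λ.0) ((λ.λ.1 0) (λ.λ.0)))
  [3] (λ.λ.0) (λ.(λ.0) (λ.λ.0)) ((λ.λ.1 0) (λ.λ.0) ((λ.λ.1 0) (λ.λ.0)))
  [4] (λ.0) ((λ.λ.1 0) (λ.λ.0) ((λ.λ.1 0) (λ.λ.0)))
  [5] (λ.λ.1 0) (λ.λ.0) ((λ.λ.1 0) (λ.λ.0))
  [6] (λ.(λ.λ.0) 0) ((λ.λ.1 0) (λ.λ.0))
  [7] (λ.λ.0) ((λ.λ.1 0) (λ.λ.0))
  [8] λ.0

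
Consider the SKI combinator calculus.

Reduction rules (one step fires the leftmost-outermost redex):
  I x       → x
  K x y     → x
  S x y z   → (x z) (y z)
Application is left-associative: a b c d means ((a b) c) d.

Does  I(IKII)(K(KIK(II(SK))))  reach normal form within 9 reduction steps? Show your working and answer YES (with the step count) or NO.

  start: I(IKII)(K(KIK(II(SK))))
  →1  IKII(K(KIK(II(SK))))
  →2  KII(K(KIK(II(SK))))
  →3  I(K(KIK(II(SK))))
  →4  K(KIK(II(SK)))
  →5  K(I(II(SK)))
  →6  K(II(SK))
  →7  K(I(SK))
  →8  K(SK)

Answer: YES — reaches normal form K(SK) in 8 ≤ 9 steps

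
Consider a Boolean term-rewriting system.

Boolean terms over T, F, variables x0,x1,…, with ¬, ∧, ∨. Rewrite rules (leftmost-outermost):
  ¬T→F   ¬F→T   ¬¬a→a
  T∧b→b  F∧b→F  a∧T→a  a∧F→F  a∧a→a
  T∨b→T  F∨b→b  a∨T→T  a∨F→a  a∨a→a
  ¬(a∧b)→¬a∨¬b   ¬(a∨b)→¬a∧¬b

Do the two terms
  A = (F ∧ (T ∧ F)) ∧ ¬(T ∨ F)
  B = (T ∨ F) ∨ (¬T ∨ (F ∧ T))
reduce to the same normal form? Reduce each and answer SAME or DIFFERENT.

Answer: DIFFERENT — A ⇓ F, B ⇓ T

Working:
Term A:
  start: (F ∧ (T ∧ F)) ∧ ¬(T ∨ F)
  [1] F ∧ ¬(T ∨ F)
  [2] F

Term B:
  start: (T ∨ F) ∨ (¬T ∨ (F ∧ T))
  [1] T ∨ (¬T ∨ (F ∧ T))
  [2] T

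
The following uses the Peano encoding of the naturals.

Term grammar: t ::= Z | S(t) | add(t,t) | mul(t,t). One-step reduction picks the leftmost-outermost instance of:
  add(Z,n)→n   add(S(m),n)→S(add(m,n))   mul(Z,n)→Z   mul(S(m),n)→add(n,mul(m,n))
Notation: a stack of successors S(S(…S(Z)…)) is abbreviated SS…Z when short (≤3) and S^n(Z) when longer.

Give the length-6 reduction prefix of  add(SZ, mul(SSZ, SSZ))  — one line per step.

  start: add(SZ, mul(SSZ, SSZ))
  →1  S(add(Z, mul(SSZ, SSZ)))
  →2  S(mul(SSZ, SSZ))
  →3  S(add(SSZ, mul(SZ, SSZ)))
  →4  S(S(add(SZ, mul(SZ, SSZ))))
  →5  S(S(S(add(Z, mul(SZ, SSZ)))))
  →6  S(S(S(mul(SZ, SSZ))))

Answer: after 6 steps: S(S(S(mul(SZ, SSZ))))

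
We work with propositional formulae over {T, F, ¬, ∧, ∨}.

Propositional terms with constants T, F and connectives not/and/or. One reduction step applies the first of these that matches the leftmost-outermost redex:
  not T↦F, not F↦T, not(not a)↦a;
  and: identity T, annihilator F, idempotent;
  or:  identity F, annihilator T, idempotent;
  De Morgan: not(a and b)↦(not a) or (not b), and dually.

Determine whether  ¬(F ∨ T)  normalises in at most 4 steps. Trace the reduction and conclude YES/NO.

  start: ¬(F ∨ T)
  →1  ¬F ∧ ¬T
  →2  T ∧ ¬T
  →3  ¬T
  →4  F

Answer: YES — reaches normal form F in 4 ≤ 4 steps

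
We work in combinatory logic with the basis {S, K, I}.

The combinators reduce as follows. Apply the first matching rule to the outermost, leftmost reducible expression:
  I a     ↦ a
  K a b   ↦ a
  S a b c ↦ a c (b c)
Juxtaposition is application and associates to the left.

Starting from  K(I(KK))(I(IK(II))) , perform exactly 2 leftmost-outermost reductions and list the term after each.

  start: K(I(KK))(I(IK(II)))
  step 1: I(KK)
  step 2: KK

Answer: after 2 steps: KK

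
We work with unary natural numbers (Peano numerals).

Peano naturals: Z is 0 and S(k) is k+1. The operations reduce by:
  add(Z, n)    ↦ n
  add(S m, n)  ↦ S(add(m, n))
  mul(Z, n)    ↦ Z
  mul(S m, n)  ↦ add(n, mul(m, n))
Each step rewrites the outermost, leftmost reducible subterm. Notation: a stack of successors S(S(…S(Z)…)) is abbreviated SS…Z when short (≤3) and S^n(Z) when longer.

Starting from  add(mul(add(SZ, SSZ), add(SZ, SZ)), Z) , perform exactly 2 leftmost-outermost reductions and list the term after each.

Answer: after 2 steps: add(add(add(SZ, SZ), mul(add(Z, SSZ), add(SZ, SZ))), Z)

Working:
  start: add(mul(add(SZ, SSZ), add(SZ, SZ)), Z)
  [1] add(mul(S(add(Z, SSZ)), add(SZ, SZ)), Z)
  [2] add(add(add(SZ, SZ), mul(add(Z, SSZ), add(SZ, SZ))), Z)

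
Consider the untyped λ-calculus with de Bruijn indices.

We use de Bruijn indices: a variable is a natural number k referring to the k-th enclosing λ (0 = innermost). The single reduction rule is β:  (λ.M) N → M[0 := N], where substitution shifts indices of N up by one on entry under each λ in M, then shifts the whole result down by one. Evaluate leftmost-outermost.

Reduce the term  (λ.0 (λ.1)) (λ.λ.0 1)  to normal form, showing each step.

Answer: normal form = λ.0 (λ.λ.λ.0 1)  (in 2 steps)

Working:
  start: (λ.0 (λ.1)) (λ.λ.0 1)
  →1  (λ.λ.0 1) (λ.λ.λ.0 1)
  →2  λ.0 (λ.λ.λ.0 1)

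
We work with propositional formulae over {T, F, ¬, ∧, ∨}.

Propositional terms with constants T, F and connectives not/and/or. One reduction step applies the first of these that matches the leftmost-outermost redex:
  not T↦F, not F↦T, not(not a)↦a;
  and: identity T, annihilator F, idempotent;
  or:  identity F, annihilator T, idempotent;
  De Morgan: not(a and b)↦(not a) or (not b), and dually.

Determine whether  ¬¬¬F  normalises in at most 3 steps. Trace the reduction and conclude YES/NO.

Answer: YES — reaches normal form T in 2 ≤ 3 steps

Derivation:
  start: ¬¬¬F
  step 1: ¬F
  step 2: T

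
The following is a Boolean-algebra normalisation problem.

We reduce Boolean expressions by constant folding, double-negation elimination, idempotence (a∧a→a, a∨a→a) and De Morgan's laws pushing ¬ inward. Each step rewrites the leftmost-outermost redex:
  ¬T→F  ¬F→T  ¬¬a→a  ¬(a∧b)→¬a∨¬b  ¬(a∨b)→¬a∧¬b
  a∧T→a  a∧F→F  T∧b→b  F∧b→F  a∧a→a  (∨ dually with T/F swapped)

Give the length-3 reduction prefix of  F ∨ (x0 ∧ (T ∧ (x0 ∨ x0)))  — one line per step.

  start: F ∨ (x0 ∧ (T ∧ (x0 ∨ x0)))
  →1  x0 ∧ (T ∧ (x0 ∨ x0))
  →2  x0 ∧ (x0 ∨ x0)
  →3  x0 ∧ x0

Answer: after 3 steps: x0 ∧ x0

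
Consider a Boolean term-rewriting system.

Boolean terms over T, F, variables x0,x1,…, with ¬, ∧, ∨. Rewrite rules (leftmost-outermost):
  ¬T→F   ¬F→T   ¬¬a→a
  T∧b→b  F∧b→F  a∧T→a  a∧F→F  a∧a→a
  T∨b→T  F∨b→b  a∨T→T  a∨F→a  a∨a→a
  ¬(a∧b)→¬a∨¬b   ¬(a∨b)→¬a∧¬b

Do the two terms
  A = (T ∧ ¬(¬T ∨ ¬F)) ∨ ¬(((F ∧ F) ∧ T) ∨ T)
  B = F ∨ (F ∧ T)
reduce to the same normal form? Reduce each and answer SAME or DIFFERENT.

Term A:
  start: (T ∧ ¬(¬T ∨ ¬F)) ∨ ¬(((F ∧ F) ∧ T) ∨ T)
  →1  ¬(¬T ∨ ¬F) ∨ ¬(((F ∧ F) ∧ T) ∨ T)
  →2  (¬¬T ∧ ¬¬F) ∨ ¬(((F ∧ F) ∧ T) ∨ T)
  →3  (T ∧ ¬¬F) ∨ ¬(((F ∧ F) ∧ T) ∨ T)
  →4  ¬¬F ∨ ¬(((F ∧ F) ∧ T) ∨ T)
  →5  F ∨ ¬(((F ∧ F) ∧ T) ∨ T)
  →6  ¬(((F ∧ F) ∧ T) ∨ T)
  →7  ¬((F ∧ F) ∧ T) ∧ ¬T
  →8  (¬(F ∧ F) ∨ ¬T) ∧ ¬T
  →9  ((¬F ∨ ¬F) ∨ ¬T) ∧ ¬T
  →10  (¬F ∨ ¬T) ∧ ¬T
  →11  (T ∨ ¬T) ∧ ¬T
  →12  T ∧ ¬T
  →13  ¬T
  →14  F

Term B:
  start: F ∨ (F ∧ T)
  →1  F ∧ T
  →2  F

Answer: SAME — A ⇓ F, B ⇓ F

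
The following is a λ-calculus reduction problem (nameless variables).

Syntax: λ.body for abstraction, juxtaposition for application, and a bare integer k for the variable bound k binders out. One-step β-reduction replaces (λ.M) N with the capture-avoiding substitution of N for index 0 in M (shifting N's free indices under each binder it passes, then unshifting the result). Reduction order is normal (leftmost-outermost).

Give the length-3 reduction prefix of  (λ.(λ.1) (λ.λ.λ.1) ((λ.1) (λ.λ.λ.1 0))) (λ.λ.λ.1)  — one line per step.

Answer: after 3 steps: λ.λ.1

Reduction:
  start: (λ.(λ.1) (λ.λ.λ.1) ((λ.1) (λ.λ.λ.1 0))) (λ.λ.λ.1)
  step 1: (λ.λ.λ.λ.1) (λ.λ.λ.1) ((λ.λ.λ.λ.1) (λ.λ.λ.1 0))
  step 2: (λ.λ.λ.1) ((λ.λ.λ.λ.1) (λ.λ.λ.1 0))
  step 3: λ.λ.1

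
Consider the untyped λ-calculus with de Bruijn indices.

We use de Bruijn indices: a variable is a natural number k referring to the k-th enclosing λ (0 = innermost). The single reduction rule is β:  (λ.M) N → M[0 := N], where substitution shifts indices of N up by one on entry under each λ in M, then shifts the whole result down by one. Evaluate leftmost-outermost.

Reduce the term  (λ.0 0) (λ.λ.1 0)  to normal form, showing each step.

  start: (λ.0 0) (λ.λ.1 0)
  step 1: (λ.λ.1 0) (λ.λ.1 0)
  step 2: λ.(λ.λ.1 0) 0
  step 3: λ.λ.1 0

Answer: normal form = λ.λ.1 0  (in 3 steps)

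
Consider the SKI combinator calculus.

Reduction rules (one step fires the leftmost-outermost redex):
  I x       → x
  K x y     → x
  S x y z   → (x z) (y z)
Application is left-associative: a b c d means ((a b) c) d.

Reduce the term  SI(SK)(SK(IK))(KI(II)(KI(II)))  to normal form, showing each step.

Answer: normal form = I  (in 9 steps)

Working:
  start: SI(SK)(SK(IK))(KI(II)(KI(II)))
  [1] I(SK(IK))(SK(SK(IK)))(KI(II)(KI(II)))
  [2] SK(IK)(SK(SK(IK)))(KI(II)(KI(II)))
  [3] K(SK(SK(IK)))(IK(SK(SK(IK))))(KI(II)(KI(II)))
  [4] SK(SK(IK))(KI(II)(KI(II)))
  [5] K(KI(II)(KI(II)))(SK(IK)(KI(II)(KI(II))))
  [6] KI(II)(KI(II))
  [7] I(KI(II))
  [8] KI(II)
  [9] I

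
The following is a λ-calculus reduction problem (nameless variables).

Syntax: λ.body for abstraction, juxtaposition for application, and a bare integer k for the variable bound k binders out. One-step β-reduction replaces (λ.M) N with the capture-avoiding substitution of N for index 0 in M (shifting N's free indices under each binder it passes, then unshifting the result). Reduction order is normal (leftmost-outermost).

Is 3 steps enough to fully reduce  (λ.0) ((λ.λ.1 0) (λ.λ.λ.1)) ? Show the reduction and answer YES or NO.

Answer: YES — reaches normal form λ.λ.λ.1 in 3 ≤ 3 steps

Working:
  start: (λ.0) ((λ.λ.1 0) (λ.λ.λ.1))
  step 1: (λ.λ.1 0) (λ.λ.λ.1)
  step 2: λ.(λ.λ.λ.1) 0
  step 3: λ.λ.λ.1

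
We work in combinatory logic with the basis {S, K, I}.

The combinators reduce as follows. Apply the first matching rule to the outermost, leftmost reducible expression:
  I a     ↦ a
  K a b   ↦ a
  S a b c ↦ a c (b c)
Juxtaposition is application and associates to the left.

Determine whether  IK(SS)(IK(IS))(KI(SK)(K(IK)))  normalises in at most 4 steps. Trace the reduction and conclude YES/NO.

Answer: NO — after 4 steps the term is SS(K(IK)), not yet normal

Derivation:
  start: IK(SS)(IK(IS))(KI(SK)(K(IK)))
  step 1: K(SS)(IK(IS))(KI(SK)(K(IK)))
  step 2: SS(KI(SK)(K(IK)))
  step 3: SS(I(K(IK)))
  step 4: SS(K(IK))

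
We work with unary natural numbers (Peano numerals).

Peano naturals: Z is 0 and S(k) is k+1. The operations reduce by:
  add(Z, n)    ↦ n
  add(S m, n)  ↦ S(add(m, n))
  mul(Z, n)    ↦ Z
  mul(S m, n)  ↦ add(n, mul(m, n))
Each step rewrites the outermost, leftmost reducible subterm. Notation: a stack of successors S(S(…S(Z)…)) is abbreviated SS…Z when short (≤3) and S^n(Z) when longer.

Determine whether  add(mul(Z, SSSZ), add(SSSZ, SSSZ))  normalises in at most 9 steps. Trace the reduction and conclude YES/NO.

  start: add(mul(Z, SSSZ), add(SSSZ, SSSZ))
  step 1: add(Z, add(SSSZ, SSSZ))
  step 2: add(SSSZ, SSSZ)
  step 3: S(add(SSZ, SSSZ))
  step 4: S(S(add(SZ, SSSZ)))
  step 5: S(S(S(add(Z, SSSZ))))
  step 6: S^6(Z)

Answer: YES — reaches normal form S^6(Z) in 6 ≤ 9 steps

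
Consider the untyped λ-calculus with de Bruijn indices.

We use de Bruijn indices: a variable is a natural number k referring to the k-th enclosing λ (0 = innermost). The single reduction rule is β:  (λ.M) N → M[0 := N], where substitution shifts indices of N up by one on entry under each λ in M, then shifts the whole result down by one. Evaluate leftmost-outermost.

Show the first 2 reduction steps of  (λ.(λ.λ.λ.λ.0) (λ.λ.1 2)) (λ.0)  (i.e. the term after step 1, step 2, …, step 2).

  start: (λ.(λ.λ.λ.λ.0) (λ.λ.1 2)) (λ.0)
  step 1: (λ.λ.λ.λ.0) (λ.λ.1 (λ.0))
  step 2: λ.λ.λ.0

Answer: after 2 steps: λ.λ.λ.0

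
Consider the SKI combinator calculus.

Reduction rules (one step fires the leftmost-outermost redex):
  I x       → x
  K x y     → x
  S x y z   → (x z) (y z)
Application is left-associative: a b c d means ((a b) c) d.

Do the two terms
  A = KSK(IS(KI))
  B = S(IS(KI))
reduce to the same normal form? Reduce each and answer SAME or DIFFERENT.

Term A:
  start: KSK(IS(KI))
  [1] S(IS(KI))
  [2] S(S(KI))

Term B:
  start: S(IS(KI))
  [1] S(S(KI))

Answer: SAME — A ⇓ S(S(KI)), B ⇓ S(S(KI))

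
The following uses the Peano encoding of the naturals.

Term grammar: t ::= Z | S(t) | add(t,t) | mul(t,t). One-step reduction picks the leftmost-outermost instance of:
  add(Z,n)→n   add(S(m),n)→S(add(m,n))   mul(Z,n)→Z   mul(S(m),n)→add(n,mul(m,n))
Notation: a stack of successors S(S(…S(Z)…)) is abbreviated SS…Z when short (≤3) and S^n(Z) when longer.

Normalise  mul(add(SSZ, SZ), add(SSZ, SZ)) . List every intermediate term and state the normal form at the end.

Answer: normal form = S^9(Z)  (in 28 steps)

Derivation:
  start: mul(add(SSZ, SZ), add(SSZ, SZ))
  [1] mul(S(add(SZ, SZ)), add(SSZ, SZ))
  [2] add(add(SSZ, SZ), mul(add(SZ, SZ), add(SSZ, SZ)))
  [3] add(S(add(SZ, SZ)), mul(add(SZ, SZ), add(SSZ, SZ)))
  [4] S(add(add(SZ, SZ), mul(add(SZ, SZ), add(SSZ, SZ))))
  [5] S(add(S(add(Z, SZ)), mul(add(SZ, SZ), add(SSZ, SZ))))
  [6] S(S(add(add(Z, SZ), mul(add(SZ, SZ), add(SSZ, SZ)))))
  [7] S(S(add(SZ, mul(add(SZ, SZ), add(SSZ, SZ)))))
  [8] S(S(S(add(Z, mul(add(SZ, SZ), add(SSZ, SZ))))))
  [9] S(S(S(mul(add(SZ, SZ), add(SSZ, SZ)))))
  [10] S(S(S(mul(S(add(Z, SZ)), add(SSZ, SZ)))))
  [11] S(S(S(add(add(SSZ, SZ), mul(add(Z, SZ), add(SSZ, SZ))))))
  [12] S(S(S(add(S(add(SZ, SZ)), mul(add(Z, SZ), add(SSZ, SZ))))))
  [13] S(S(S(S(add(add(SZ, SZ), mul(add(Z, SZ), add(SSZ, SZ)))))))
  [14] S(S(S(S(add(S(add(Z, SZ)), mul(add(Z, SZ), add(SSZ, SZ)))))))
  [15] S(S(S(S(S(add(add(Z, SZ), mul(add(Z, SZ), add(SSZ, SZ))))))))
  [16] S(S(S(S(S(add(SZ, mul(add(Z, SZ), add(SSZ, SZ))))))))
  [17] S(S(S(S(S(S(add(Z, mul(add(Z, SZ), add(SSZ, SZ)))))))))
  [18] S(S(S(S(S(S(mul(add(Z, SZ), add(SSZ, SZ))))))))
  [19] S(S(S(S(S(S(mul(SZ, add(SSZ, SZ))))))))
  [20] S(S(S(S(S(S(add(add(SSZ, SZ), mul(Z, add(SSZ, SZ)))))))))
  [21] S(S(S(S(S(S(add(S(add(SZ, SZ)), mul(Z, add(SSZ, SZ)))))))))
  [22] S(S(S(S(S(S(S(add(add(SZ, SZ), mul(Z, add(SSZ, SZ))))))))))
  [23] S(S(S(S(S(S(S(add(S(add(Z, SZ)), mul(Z, add(SSZ, SZ))))))))))
  [24] S(S(S(S(S(S(S(S(add(add(Z, SZ), mul(Z, add(SSZ, SZ)))))))))))
  [25] S(S(S(S(S(S(S(S(add(SZ, mul(Z, add(SSZ, SZ)))))))))))
  [26] S(S(S(S(S(S(S(S(S(add(Z, mul(Z, add(SSZ, SZ))))))))))))
  [27] S(S(S(S(S(S(S(S(S(mul(Z, add(SSZ, SZ)))))))))))
  [28] S^9(Z)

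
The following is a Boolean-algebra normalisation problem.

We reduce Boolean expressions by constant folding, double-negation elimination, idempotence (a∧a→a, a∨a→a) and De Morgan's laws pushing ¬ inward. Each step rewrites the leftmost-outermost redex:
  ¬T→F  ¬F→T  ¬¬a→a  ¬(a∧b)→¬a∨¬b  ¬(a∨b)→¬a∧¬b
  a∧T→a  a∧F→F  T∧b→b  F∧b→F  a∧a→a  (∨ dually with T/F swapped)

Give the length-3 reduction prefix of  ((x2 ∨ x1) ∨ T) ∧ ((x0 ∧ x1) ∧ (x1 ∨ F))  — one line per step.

Answer: after 3 steps: (x0 ∧ x1) ∧ x1

Reduction:
  start: ((x2 ∨ x1) ∨ T) ∧ ((x0 ∧ x1) ∧ (x1 ∨ F))
  →1  T ∧ ((x0 ∧ x1) ∧ (x1 ∨ F))
  →2  (x0 ∧ x1) ∧ (x1 ∨ F)
  →3  (x0 ∧ x1) ∧ x1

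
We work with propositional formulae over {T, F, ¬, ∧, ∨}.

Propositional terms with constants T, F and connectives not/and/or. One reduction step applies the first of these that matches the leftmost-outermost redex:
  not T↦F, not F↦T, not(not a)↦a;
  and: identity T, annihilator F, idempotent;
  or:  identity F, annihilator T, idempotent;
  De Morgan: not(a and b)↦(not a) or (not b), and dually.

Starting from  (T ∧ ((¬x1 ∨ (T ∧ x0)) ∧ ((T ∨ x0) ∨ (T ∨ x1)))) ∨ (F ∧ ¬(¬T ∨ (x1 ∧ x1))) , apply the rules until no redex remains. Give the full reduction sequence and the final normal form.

  start: (T ∧ ((¬x1 ∨ (T ∧ x0)) ∧ ((T ∨ x0) ∨ (T ∨ x1)))) ∨ (F ∧ ¬(¬T ∨ (x1 ∧ x1)))
  step 1: ((¬x1 ∨ (T ∧ x0)) ∧ ((T ∨ x0) ∨ (T ∨ x1))) ∨ (F ∧ ¬(¬T ∨ (x1 ∧ x1)))
  step 2: ((¬x1 ∨ x0) ∧ ((T ∨ x0) ∨ (T ∨ x1))) ∨ (F ∧ ¬(¬T ∨ (x1 ∧ x1)))
  step 3: ((¬x1 ∨ x0) ∧ (T ∨ (T ∨ x1))) ∨ (F ∧ ¬(¬T ∨ (x1 ∧ x1)))
  step 4: ((¬x1 ∨ x0) ∧ T) ∨ (F ∧ ¬(¬T ∨ (x1 ∧ x1)))
  step 5: (¬x1 ∨ x0) ∨ (F ∧ ¬(¬T ∨ (x1 ∧ x1)))
  step 6: (¬x1 ∨ x0) ∨ F
  step 7: ¬x1 ∨ x0

Answer: normal form = ¬x1 ∨ x0  (in 7 steps)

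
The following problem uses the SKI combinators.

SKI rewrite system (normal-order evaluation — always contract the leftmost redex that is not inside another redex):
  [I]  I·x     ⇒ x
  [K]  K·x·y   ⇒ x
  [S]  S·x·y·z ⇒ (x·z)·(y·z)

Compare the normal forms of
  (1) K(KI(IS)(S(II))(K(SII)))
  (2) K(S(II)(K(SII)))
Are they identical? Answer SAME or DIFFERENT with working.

Term A:
  start: K(KI(IS)(S(II))(K(SII)))
  [1] K(I(S(II))(K(SII)))
  [2] K(S(II)(K(SII)))
  [3] K(SI(K(SII)))

Term B:
  start: K(S(II)(K(SII)))
  [1] K(SI(K(SII)))

Answer: SAME — A ⇓ K(SI(K(SII))), B ⇓ K(SI(K(SII)))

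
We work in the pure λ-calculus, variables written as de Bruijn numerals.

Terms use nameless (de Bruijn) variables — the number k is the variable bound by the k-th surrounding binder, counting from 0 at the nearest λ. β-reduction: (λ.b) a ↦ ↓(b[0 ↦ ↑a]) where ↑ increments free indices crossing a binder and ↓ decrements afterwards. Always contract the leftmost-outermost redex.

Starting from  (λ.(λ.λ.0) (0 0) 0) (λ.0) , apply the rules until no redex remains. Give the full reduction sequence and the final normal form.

  start: (λ.(λ.λ.0) (0 0) 0) (λ.0)
  →1  (λ.λ.0) ((λ.0) (λ.0)) (λ.0)
  →2  (λ.0) (λ.0)
  →3  λ.0

Answer: normal form = λ.0  (in 3 steps)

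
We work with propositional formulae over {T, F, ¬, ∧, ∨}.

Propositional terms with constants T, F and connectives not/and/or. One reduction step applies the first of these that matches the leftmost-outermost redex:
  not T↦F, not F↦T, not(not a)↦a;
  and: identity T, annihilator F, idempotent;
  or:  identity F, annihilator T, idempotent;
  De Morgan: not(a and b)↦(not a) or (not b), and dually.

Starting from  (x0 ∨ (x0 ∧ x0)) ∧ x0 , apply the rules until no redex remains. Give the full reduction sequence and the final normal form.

Answer: normal form = x0  (in 3 steps)

Derivation:
  start: (x0 ∨ (x0 ∧ x0)) ∧ x0
  →1  (x0 ∨ x0) ∧ x0
  →2  x0 ∧ x0
  →3  x0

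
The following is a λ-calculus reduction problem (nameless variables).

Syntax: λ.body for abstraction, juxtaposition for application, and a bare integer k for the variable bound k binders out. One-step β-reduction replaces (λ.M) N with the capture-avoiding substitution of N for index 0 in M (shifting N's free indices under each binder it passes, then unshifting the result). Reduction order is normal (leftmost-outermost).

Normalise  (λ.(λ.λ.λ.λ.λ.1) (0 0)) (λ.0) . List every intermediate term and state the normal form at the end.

Answer: normal form = λ.λ.λ.λ.1  (in 2 steps)

Working:
  start: (λ.(λ.λ.λ.λ.λ.1) (0 0)) (λ.0)
  →1  (λ.λ.λ.λ.λ.1) ((λ.0) (λ.0))
  →2  λ.λ.λ.λ.1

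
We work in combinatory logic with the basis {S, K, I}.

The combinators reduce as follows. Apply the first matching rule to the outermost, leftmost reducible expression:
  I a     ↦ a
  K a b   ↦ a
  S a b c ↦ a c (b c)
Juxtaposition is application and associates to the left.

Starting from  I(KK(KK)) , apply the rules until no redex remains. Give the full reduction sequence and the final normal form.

Answer: normal form = K  (in 2 steps)

Working:
  start: I(KK(KK))
  [1] KK(KK)
  [2] K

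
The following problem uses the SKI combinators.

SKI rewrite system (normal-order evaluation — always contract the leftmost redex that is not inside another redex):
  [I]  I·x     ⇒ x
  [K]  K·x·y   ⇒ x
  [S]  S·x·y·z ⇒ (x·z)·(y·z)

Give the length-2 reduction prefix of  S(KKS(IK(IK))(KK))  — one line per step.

  start: S(KKS(IK(IK))(KK))
  →1  S(K(IK(IK))(KK))
  →2  S(IK(IK))

Answer: after 2 steps: S(IK(IK))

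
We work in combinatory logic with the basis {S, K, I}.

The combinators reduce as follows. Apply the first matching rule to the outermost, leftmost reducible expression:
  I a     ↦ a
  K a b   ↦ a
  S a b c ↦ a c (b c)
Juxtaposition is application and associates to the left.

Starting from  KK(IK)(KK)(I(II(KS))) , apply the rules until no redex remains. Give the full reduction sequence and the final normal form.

Answer: normal form = KK  (in 2 steps)

Reduction:
  start: KK(IK)(KK)(I(II(KS)))
  [1] K(KK)(I(II(KS)))
  [2] KK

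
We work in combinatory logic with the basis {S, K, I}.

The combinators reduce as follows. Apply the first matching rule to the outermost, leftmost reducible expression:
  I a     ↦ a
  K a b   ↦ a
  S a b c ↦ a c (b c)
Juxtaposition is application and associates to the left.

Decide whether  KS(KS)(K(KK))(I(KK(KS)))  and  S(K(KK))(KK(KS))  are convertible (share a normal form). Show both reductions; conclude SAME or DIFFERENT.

Answer: SAME — A ⇓ S(K(KK))K, B ⇓ S(K(KK))K

Reduction:
Term A:
  start: KS(KS)(K(KK))(I(KK(KS)))
  [1] S(K(KK))(I(KK(KS)))
  [2] S(K(KK))(KK(KS))
  [3] S(K(KK))K

Term B:
  start: S(K(KK))(KK(KS))
  [1] S(K(KK))K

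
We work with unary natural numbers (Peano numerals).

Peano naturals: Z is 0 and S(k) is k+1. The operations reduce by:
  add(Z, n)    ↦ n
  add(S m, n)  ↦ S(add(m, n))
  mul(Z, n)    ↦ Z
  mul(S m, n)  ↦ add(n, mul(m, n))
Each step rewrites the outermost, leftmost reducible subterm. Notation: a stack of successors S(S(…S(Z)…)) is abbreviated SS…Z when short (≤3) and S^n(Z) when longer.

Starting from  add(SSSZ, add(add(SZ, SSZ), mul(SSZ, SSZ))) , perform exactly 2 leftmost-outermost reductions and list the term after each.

Answer: after 2 steps: S(S(add(SZ, add(add(SZ, SSZ), mul(SSZ, SSZ)))))

Reduction:
  start: add(SSSZ, add(add(SZ, SSZ), mul(SSZ, SSZ)))
  step 1: S(add(SSZ, add(add(SZ, SSZ), mul(SSZ, SSZ))))
  step 2: S(S(add(SZ, add(add(SZ, SSZ), mul(SSZ, SSZ)))))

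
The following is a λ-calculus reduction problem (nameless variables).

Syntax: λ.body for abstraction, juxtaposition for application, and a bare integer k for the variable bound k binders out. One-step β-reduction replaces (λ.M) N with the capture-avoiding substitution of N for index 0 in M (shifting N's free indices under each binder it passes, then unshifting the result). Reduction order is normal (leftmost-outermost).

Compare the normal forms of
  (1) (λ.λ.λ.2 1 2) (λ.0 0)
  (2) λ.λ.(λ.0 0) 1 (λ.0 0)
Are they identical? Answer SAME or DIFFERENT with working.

Term A:
  start: (λ.λ.λ.2 1 2) (λ.0 0)
  →1  λ.λ.(λ.0 0) 1 (λ.0 0)
  →2  λ.λ.1 1 (λ.0 0)

Term B:
  start: λ.λ.(λ.0 0) 1 (λ.0 0)
  →1  λ.λ.1 1 (λ.0 0)

Answer: SAME — A ⇓ λ.λ.1 1 (λ.0 0), B ⇓ λ.λ.1 1 (λ.0 0)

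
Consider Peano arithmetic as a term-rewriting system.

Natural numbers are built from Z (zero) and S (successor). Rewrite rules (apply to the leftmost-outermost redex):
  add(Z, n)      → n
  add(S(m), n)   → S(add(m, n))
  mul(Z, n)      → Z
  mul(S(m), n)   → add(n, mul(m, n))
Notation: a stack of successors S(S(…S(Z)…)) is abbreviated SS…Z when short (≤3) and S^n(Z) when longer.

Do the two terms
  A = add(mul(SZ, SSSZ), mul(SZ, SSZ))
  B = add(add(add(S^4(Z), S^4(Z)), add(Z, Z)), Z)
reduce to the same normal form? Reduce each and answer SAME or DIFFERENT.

Answer: DIFFERENT — A ⇓ S^5(Z), B ⇓ S^8(Z)

Derivation:
Term A:
  start: add(mul(SZ, SSSZ), mul(SZ, SSZ))
  step 1: add(add(SSSZ, mul(Z, SSSZ)), mul(SZ, SSZ))
  step 2: add(S(add(SSZ, mul(Z, SSSZ))), mul(SZ, SSZ))
  step 3: S(add(add(SSZ, mul(Z, SSSZ)), mul(SZ, SSZ)))
  step 4: S(add(S(add(SZ, mul(Z, SSSZ))), mul(SZ, SSZ)))
  step 5: S(S(add(add(SZ, mul(Z, SSSZ)), mul(SZ, SSZ))))
  step 6: S(S(add(S(add(Z, mul(Z, SSSZ))), mul(SZ, SSZ))))
  step 7: S(S(S(add(add(Z, mul(Z, SSSZ)), mul(SZ, SSZ)))))
  step 8: S(S(S(add(mul(Z, SSSZ), mul(SZ, SSZ)))))
  step 9: S(S(S(add(Z, mul(SZ, SSZ)))))
  step 10: S(S(S(mul(SZ, SSZ))))
  step 11: S(S(S(add(SSZ, mul(Z, SSZ)))))
  step 12: S(S(S(S(add(SZ, mul(Z, SSZ))))))
  step 13: S(S(S(S(S(add(Z, mul(Z, SSZ)))))))
  step 14: S(S(S(S(S(mul(Z, SSZ))))))
  step 15: S^5(Z)

Term B:
  start: add(add(add(S^4(Z), S^4(Z)), add(Z, Z)), Z)
  step 1: add(add(S(add(SSSZ, S^4(Z))), add(Z, Z)), Z)
  step 2: add(S(add(add(SSSZ, S^4(Z)), add(Z, Z))), Z)
  step 3: S(add(add(add(SSSZ, S^4(Z)), add(Z, Z)), Z))
  step 4: S(add(add(S(add(SSZ, S^4(Z))), add(Z, Z)), Z))
  step 5: S(add(S(add(add(SSZ, S^4(Z)), add(Z, Z))), Z))
  step 6: S(S(add(add(add(SSZ, S^4(Z)), add(Z, Z)), Z)))
  step 7: S(S(add(add(S(add(SZ, S^4(Z))), add(Z, Z)), Z)))
  step 8: S(S(add(S(add(add(SZ, S^4(Z)), add(Z, Z))), Z)))
  step 9: S(S(S(add(add(add(SZ, S^4(Z)), add(Z, Z)), Z))))
  step 10: S(S(S(add(add(S(add(Z, S^4(Z))), add(Z, Z)), Z))))
  step 11: S(S(S(add(S(add(add(Z, S^4(Z)), add(Z, Z))), Z))))
  step 12: S(S(S(S(add(add(add(Z, S^4(Z)), add(Z, Z)), Z)))))
  step 13: S(S(S(S(add(add(S^4(Z), add(Z, Z)), Z)))))
  step 14: S(S(S(S(add(S(add(SSSZ, add(Z, Z))), Z)))))
  step 15: S(S(S(S(S(add(add(SSSZ, add(Z, Z)), Z))))))
  step 16: S(S(S(S(S(add(S(add(SSZ, add(Z, Z))), Z))))))
  step 17: S(S(S(S(S(S(add(add(SSZ, add(Z, Z)), Z)))))))
  step 18: S(S(S(S(S(S(add(S(add(SZ, add(Z, Z))), Z)))))))
  step 19: S(S(S(S(S(S(S(add(add(SZ, add(Z, Z)), Z))))))))
  step 20: S(S(S(S(S(S(S(add(S(add(Z, add(Z, Z))), Z))))))))
  step 21: S(S(S(S(S(S(S(S(add(add(Z, add(Z, Z)), Z)))))))))
  step 22: S(S(S(S(S(S(S(S(add(add(Z, Z), Z)))))))))
  step 23: S(S(S(S(S(S(S(S(add(Z, Z)))))))))
  step 24: S^8(Z)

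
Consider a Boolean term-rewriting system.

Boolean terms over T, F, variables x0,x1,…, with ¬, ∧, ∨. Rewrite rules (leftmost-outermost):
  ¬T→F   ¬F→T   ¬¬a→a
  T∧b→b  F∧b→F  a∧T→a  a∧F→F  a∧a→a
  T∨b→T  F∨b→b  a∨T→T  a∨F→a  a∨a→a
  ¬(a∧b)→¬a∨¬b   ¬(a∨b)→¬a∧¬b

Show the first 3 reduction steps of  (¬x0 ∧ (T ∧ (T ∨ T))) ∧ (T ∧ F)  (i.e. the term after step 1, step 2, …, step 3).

Answer: after 3 steps: ¬x0 ∧ (T ∧ F)

Reduction:
  start: (¬x0 ∧ (T ∧ (T ∨ T))) ∧ (T ∧ F)
  →1  (¬x0 ∧ (T ∨ T)) ∧ (T ∧ F)
  →2  (¬x0 ∧ T) ∧ (T ∧ F)
  →3  ¬x0 ∧ (T ∧ F)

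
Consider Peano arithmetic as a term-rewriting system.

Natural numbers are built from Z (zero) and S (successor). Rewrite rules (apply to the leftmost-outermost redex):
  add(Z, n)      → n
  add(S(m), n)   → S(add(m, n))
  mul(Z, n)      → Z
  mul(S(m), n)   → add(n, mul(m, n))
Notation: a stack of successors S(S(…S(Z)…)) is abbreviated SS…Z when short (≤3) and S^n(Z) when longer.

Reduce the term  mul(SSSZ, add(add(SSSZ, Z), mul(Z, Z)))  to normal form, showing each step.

Answer: normal form = S^9(Z)  (in 43 steps)

Working:
  start: mul(SSSZ, add(add(SSSZ, Z), mul(Z, Z)))
  [1] add(add(add(SSSZ, Z), mul(Z, Z)), mul(SSZ, add(add(SSSZ, Z), mul(Z, Z))))
  [2] add(add(S(add(SSZ, Z)), mul(Z, Z)), mul(SSZ, add(add(SSSZ, Z), mul(Z, Z))))
  [3] add(S(add(add(SSZ, Z), mul(Z, Z))), mul(SSZ, add(add(SSSZ, Z), mul(Z, Z))))
  [4] S(add(add(add(SSZ, Z), mul(Z, Z)), mul(SSZ, add(add(SSSZ, Z), mul(Z, Z)))))
  [5] S(add(add(S(add(SZ, Z)), mul(Z, Z)), mul(SSZ, add(add(SSSZ, Z), mul(Z, Z)))))
  [6] S(add(S(add(add(SZ, Z), mul(Z, Z))), mul(SSZ, add(add(SSSZ, Z), mul(Z, Z)))))
  [7] S(S(add(add(add(SZ, Z), mul(Z, Z)), mul(SSZ, add(add(SSSZ, Z), mul(Z, Z))))))
  [8] S(S(add(add(S(add(Z, Z)), mul(Z, Z)), mul(SSZ, add(add(SSSZ, Z), mul(Z, Z))))))
  [9] S(S(add(S(add(add(Z, Z), mul(Z, Z))), mul(SSZ, add(add(SSSZ, Z), mul(Z, Z))))))
  [10] S(S(S(add(add(add(Z, Z), mul(Z, Z)), mul(SSZ, add(add(SSSZ, Z), mul(Z, Z)))))))
  [11] S(S(S(add(add(Z, mul(Z, Z)), mul(SSZ, add(add(SSSZ, Z), mul(Z, Z)))))))
  [12] S(S(S(add(mul(Z, Z), mul(SSZ, add(add(SSSZ, Z), mul(Z, Z)))))))
  [13] S(S(S(add(Z, mul(SSZ, add(add(SSSZ, Z), mul(Z, Z)))))))
  [14] S(S(S(mul(SSZ, add(add(SSSZ, Z), mul(Z, Z))))))
  [15] S(S(S(add(add(add(SSSZ, Z), mul(Z, Z)), mul(SZ, add(add(SSSZ, Z), mul(Z, Z)))))))
  [16] S(S(S(add(add(S(add(SSZ, Z)), mul(Z, Z)), mul(SZ, add(add(SSSZ, Z), mul(Z, Z)))))))
  [17] S(S(S(add(S(add(add(SSZ, Z), mul(Z, Z))), mul(SZ, add(add(SSSZ, Z), mul(Z, Z)))))))
  [18] S(S(S(S(add(add(add(SSZ, Z), mul(Z, Z)), mul(SZ, add(add(SSSZ, Z), mul(Z, Z))))))))
  [19] S(S(S(S(add(add(S(add(SZ, Z)), mul(Z, Z)), mul(SZ, add(add(SSSZ, Z), mul(Z, Z))))))))
  [20] S(S(S(S(add(S(add(add(SZ, Z), mul(Z, Z))), mul(SZ, add(add(SSSZ, Z), mul(Z, Z))))))))
  [21] S(S(S(S(S(add(add(add(SZ, Z), mul(Z, Z)), mul(SZ, add(add(SSSZ, Z), mul(Z, Z)))))))))
  [22] S(S(S(S(S(add(add(S(add(Z, Z)), mul(Z, Z)), mul(SZ, add(add(SSSZ, Z), mul(Z, Z)))))))))
  [23] S(S(S(S(S(add(S(add(add(Z, Z), mul(Z, Z))), mul(SZ, add(add(SSSZ, Z), mul(Z, Z)))))))))
  [24] S(S(S(S(S(S(add(add(add(Z, Z), mul(Z, Z)), mul(SZ, add(add(SSSZ, Z), mul(Z, Z))))))))))
  [25] S(S(S(S(S(S(add(add(Z, mul(Z, Z)), mul(SZ, add(add(SSSZ, Z), mul(Z, Z))))))))))
  [26] S(S(S(S(S(S(add(mul(Z, Z), mul(SZ, add(add(SSSZ, Z), mul(Z, Z))))))))))
  [27] S(S(S(S(S(S(add(Z, mul(SZ, add(add(SSSZ, Z), mul(Z, Z))))))))))
  [28] S(S(S(S(S(S(mul(SZ, add(add(SSSZ, Z), mul(Z, Z)))))))))
  [29] S(S(S(S(S(S(add(add(add(SSSZ, Z), mul(Z, Z)), mul(Z, add(add(SSSZ, Z), mul(Z, Z))))))))))
  [30] S(S(S(S(S(S(add(add(S(add(SSZ, Z)), mul(Z, Z)), mul(Z, add(add(SSSZ, Z), mul(Z, Z))))))))))
  [31] S(S(S(S(S(S(add(S(add(add(SSZ, Z), mul(Z, Z))), mul(Z, add(add(SSSZ, Z), mul(Z, Z))))))))))
  [32] S(S(S(S(S(S(S(add(add(add(SSZ, Z), mul(Z, Z)), mul(Z, add(add(SSSZ, Z), mul(Z, Z)))))))))))
  [33] S(S(S(S(S(S(S(add(add(S(add(SZ, Z)), mul(Z, Z)), mul(Z, add(add(SSSZ, Z), mul(Z, Z)))))))))))
  [34] S(S(S(S(S(S(S(add(S(add(add(SZ, Z), mul(Z, Z))), mul(Z, add(add(SSSZ, Z), mul(Z, Z)))))))))))
  [35] S(S(S(S(S(S(S(S(add(add(add(SZ, Z), mul(Z, Z)), mul(Z, add(add(SSSZ, Z), mul(Z, Z))))))))))))
  [36] S(S(S(S(S(S(S(S(add(add(S(add(Z, Z)), mul(Z, Z)), mul(Z, add(add(SSSZ, Z), mul(Z, Z))))))))))))
  [37] S(S(S(S(S(S(S(S(add(S(add(add(Z, Z), mul(Z, Z))), mul(Z, add(add(SSSZ, Z), mul(Z, Z))))))))))))
  [38] S(S(S(S(S(S(S(S(S(add(add(add(Z, Z), mul(Z, Z)), mul(Z, add(add(SSSZ, Z), mul(Z, Z)))))))))))))
  [39] S(S(S(S(S(S(S(S(S(add(add(Z, mul(Z, Z)), mul(Z, add(add(SSSZ, Z), mul(Z, Z)))))))))))))
  [40] S(S(S(S(S(S(S(S(S(add(mul(Z, Z), mul(Z, add(add(SSSZ, Z), mul(Z, Z)))))))))))))
  [41] S(S(S(S(S(S(S(S(S(add(Z, mul(Z, add(add(SSSZ, Z), mul(Z, Z)))))))))))))
  [42] S(S(S(S(S(S(S(S(S(mul(Z, add(add(SSSZ, Z), mul(Z, Z))))))))))))
  [43] S^9(Z)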